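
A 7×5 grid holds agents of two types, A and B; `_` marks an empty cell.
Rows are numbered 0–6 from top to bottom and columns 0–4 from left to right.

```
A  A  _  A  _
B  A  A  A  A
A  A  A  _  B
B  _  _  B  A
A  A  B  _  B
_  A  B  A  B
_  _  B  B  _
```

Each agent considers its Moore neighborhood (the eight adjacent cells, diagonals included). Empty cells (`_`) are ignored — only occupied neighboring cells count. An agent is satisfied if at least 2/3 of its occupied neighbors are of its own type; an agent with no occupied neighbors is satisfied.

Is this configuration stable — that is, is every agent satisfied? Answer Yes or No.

No

Row 0: (0,0)A 2/3 satisfied · (0,1)A 3/4 satisfied · (0,3)A 3/3 satisfied
Row 1: (1,0)B 0/5 not · (1,1)A 6/7 satisfied · (1,2)A 6/6 satisfied · (1,3)A 4/5 satisfied · (1,4)A 2/3 satisfied
Row 2: (2,0)A 2/4 not · (2,1)A 4/6 satisfied · (2,2)A 4/5 satisfied · (2,4)B 1/4 not
Row 3: (3,0)B 0/4 not · (3,3)B 3/5 not · (3,4)A 0/3 not
Row 4: (4,0)A 2/3 satisfied · (4,1)A 2/5 not · (4,2)B 2/5 not · (4,4)B 2/4 not
Row 5: (5,1)A 2/5 not · (5,2)B 3/6 not · (5,3)A 0/6 not · (5,4)B 2/3 satisfied
Row 6: (6,2)B 2/4 not · (6,3)B 3/4 satisfied
For instance (1,0) has only 0/5 same-type neighbors, below 2/3.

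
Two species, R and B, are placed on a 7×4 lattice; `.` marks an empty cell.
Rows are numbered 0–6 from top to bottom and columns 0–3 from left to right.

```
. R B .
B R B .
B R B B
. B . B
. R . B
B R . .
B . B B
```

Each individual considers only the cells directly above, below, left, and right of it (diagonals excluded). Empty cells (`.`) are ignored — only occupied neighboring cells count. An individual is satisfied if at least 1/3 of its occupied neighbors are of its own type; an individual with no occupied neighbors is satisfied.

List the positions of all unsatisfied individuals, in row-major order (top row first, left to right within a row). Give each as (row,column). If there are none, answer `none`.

(2,1), (3,1)

Row 0: (0,1)R 1/2 satisfied · (0,2)B 1/2 satisfied
Row 1: (1,0)B 1/2 satisfied · (1,1)R 2/4 satisfied · (1,2)B 2/3 satisfied
Row 2: (2,0)B 1/2 satisfied · (2,1)R 1/4 not · (2,2)B 2/3 satisfied · (2,3)B 2/2 satisfied
Row 3: (3,1)B 0/2 not · (3,3)B 2/2 satisfied
Row 4: (4,1)R 1/2 satisfied · (4,3)B 1/1 satisfied
Row 5: (5,0)B 1/2 satisfied · (5,1)R 1/2 satisfied
Row 6: (6,0)B 1/1 satisfied · (6,2)B 1/1 satisfied · (6,3)B 1/1 satisfied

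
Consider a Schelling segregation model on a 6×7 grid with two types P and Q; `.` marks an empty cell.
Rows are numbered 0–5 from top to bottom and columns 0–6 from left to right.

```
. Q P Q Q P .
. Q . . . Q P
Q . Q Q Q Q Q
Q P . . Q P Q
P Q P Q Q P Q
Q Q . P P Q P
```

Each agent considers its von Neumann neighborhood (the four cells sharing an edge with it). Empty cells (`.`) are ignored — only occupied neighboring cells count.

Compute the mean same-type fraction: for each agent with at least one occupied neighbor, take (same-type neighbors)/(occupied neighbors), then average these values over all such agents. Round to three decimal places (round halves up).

(0,1)Q 1/2
(0,2)P 0/2
(0,3)Q 1/2
(0,4)Q 1/2
(0,5)P 0/2
(1,1)Q 1/1
(1,5)Q 1/3
(1,6)P 0/2
(2,0)Q 1/1
(2,2)Q 1/1
(2,3)Q 2/2
(2,4)Q 3/3
(2,5)Q 3/4
(2,6)Q 2/3
(3,0)Q 1/3
(3,1)P 0/2
(3,4)Q 2/3
(3,5)P 1/4
(3,6)Q 2/3
(4,0)P 0/3
(4,1)Q 1/4
(4,2)P 0/2
(4,3)Q 1/3
(4,4)Q 2/4
(4,5)P 1/4
(4,6)Q 1/3
(5,0)Q 1/2
(5,1)Q 2/2
(5,3)P 1/2
(5,4)P 1/3
(5,5)Q 0/3
(5,6)P 0/2
Sum over 32 agents: 1/2 + 0/2 + 1/2 + 1/2 + 0/2 + 1/1 + 1/3 + 0/2 + 1/1 + 1/1 + 2/2 + 3/3 + 3/4 + 2/3 + 1/3 + 0/2 + 2/3 + 1/4 + 2/3 + 0/3 + 1/4 + 0/2 + 1/3 + 2/4 + 1/4 + 1/3 + 1/2 + 2/2 + 1/2 + 1/3 + 0/3 + 0/2 = 85/6; mean = 85/6 ÷ 32 = 85/192 = 0.442708… → 0.443.

0.443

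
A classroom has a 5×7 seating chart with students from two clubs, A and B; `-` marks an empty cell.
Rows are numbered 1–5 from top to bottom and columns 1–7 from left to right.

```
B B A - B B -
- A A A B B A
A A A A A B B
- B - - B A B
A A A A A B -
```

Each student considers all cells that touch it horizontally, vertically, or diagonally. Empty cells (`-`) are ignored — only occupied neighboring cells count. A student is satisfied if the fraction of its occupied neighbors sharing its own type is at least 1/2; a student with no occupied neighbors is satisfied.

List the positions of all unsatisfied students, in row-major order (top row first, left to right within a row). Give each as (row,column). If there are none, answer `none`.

(1,1)B 1/2 ✓
(1,2)B 1/4 ✗
(1,3)A 3/4 ✓
(1,5)B 3/4 ✓
(1,6)B 3/4 ✓
(2,2)A 5/7 ✓
(2,3)A 6/7 ✓
(2,4)A 5/7 ✓
(2,5)B 4/7 ✓
(2,6)B 5/7 ✓
(2,7)A 0/4 ✗
(3,1)A 2/3 ✓
(3,2)A 4/5 ✓
(3,3)A 5/6 ✓
(3,4)A 4/6 ✓
(3,5)A 3/7 ✗
(3,6)B 5/8 ✓
(3,7)B 3/5 ✓
(4,2)B 0/6 ✗
(4,5)B 2/7 ✗
(4,6)A 2/7 ✗
(4,7)B 3/4 ✓
(5,1)A 1/2 ✓
(5,2)A 2/3 ✓
(5,3)A 2/3 ✓
(5,4)A 2/3 ✓
(5,5)A 2/4 ✓
(5,6)B 2/4 ✓

(1,2), (2,7), (3,5), (4,2), (4,5), (4,6)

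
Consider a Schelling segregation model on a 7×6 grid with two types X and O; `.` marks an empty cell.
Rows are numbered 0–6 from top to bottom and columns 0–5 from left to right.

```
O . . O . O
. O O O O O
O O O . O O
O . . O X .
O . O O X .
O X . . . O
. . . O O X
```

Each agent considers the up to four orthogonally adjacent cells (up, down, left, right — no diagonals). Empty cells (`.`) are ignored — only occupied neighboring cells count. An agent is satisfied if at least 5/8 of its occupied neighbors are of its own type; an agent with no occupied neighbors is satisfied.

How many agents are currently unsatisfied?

Row 0: (0,0)O 0/0 ok · (0,3)O 1/1 ok · (0,5)O 1/1 ok
Row 1: (1,1)O 2/2 ok · (1,2)O 3/3 ok · (1,3)O 3/3 ok · (1,4)O 3/3 ok · (1,5)O 3/3 ok
Row 2: (2,0)O 2/2 ok · (2,1)O 3/3 ok · (2,2)O 2/2 ok · (2,4)O 2/3 ok · (2,5)O 2/2 ok
Row 3: (3,0)O 2/2 ok · (3,3)O 1/2 unhappy · (3,4)X 1/3 unhappy
Row 4: (4,0)O 2/2 ok · (4,2)O 1/1 ok · (4,3)O 2/3 ok · (4,4)X 1/2 unhappy
Row 5: (5,0)O 1/2 unhappy · (5,1)X 0/1 unhappy · (5,5)O 0/1 unhappy
Row 6: (6,3)O 1/1 ok · (6,4)O 1/2 unhappy · (6,5)X 0/2 unhappy
Unsatisfied: (3,3), (3,4), (4,4), (5,0), (5,1), (5,5), (6,4), (6,5) — 8 in total.

8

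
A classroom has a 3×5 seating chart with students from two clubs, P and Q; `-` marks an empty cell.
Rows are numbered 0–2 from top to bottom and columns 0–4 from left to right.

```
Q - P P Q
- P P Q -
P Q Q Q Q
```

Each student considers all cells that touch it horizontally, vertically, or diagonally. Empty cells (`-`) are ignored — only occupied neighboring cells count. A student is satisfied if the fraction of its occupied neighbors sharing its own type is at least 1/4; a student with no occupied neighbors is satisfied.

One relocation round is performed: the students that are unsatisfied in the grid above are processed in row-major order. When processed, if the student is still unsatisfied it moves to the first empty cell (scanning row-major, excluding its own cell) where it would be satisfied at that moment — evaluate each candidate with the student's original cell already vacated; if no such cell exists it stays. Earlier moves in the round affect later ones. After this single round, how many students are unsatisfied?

0

Initially unsatisfied (in order): (0,0).
  (0,0) → (1,0).
Resulting grid:
- - P P Q
Q P P Q -
P Q Q Q Q
All satisfied now.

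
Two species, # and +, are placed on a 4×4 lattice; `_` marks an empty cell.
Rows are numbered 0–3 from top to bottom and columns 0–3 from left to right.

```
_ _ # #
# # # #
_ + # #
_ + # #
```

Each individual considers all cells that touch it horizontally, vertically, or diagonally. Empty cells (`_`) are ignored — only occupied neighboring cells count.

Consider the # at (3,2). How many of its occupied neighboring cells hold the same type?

3

Occupied neighbors of (3,2): (2,1)=+, (2,2)=#, (2,3)=#, (3,1)=+, (3,3)=#.
Same type (#): 3 of 5.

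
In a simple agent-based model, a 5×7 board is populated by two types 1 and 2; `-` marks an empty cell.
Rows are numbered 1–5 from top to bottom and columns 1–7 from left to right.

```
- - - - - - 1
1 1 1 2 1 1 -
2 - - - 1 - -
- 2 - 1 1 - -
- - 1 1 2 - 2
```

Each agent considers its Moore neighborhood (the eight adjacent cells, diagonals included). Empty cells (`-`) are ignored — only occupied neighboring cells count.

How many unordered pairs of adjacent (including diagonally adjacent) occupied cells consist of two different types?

9

Scan each occupied cell's neighbors to the right and below (and the two forward diagonals) so each pair is counted once.
Row 1: 1(1,7)–1(2,6)=  → 0/1 unlike.
Row 2: 1(2,1)–1(2,2)= 1(2,1)–2(3,1)≠ 1(2,2)–1(2,3)= 1(2,2)–2(3,1)≠ 1(2,3)–2(2,4)≠ 2(2,4)–1(2,5)≠ 2(2,4)–1(3,5)≠ 1(2,5)–1(2,6)= 1(2,5)–1(3,5)= 1(2,6)–1(3,5)=  → 5/10 unlike.
Row 3: 2(3,1)–2(4,2)= 1(3,5)–1(4,5)= 1(3,5)–1(4,4)=  → 0/3 unlike.
Row 4: 2(4,2)–1(5,3)≠ 1(4,4)–1(4,5)= 1(4,4)–1(5,4)= 1(4,4)–2(5,5)≠ 1(4,4)–1(5,3)= 1(4,5)–2(5,5)≠ 1(4,5)–1(5,4)=  → 3/7 unlike.
Row 5: 1(5,3)–1(5,4)= 1(5,4)–2(5,5)≠  → 1/2 unlike.
Total adjacent occupied pairs: 23; unlike-type pairs: 9.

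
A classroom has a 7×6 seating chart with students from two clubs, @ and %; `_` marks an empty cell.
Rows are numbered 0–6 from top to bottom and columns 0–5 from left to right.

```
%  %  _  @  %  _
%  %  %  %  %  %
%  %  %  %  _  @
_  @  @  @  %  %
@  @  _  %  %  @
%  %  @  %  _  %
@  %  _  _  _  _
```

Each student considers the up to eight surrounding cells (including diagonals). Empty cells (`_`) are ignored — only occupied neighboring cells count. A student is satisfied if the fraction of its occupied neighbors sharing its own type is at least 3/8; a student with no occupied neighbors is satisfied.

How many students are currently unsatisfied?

Row 0: (0,0)% 3/3 satisfied · (0,1)% 4/4 satisfied · (0,3)@ 0/4 not · (0,4)% 3/4 satisfied
Row 1: (1,0)% 5/5 satisfied · (1,1)% 7/7 satisfied · (1,2)% 6/7 satisfied · (1,3)% 5/6 satisfied · (1,4)% 4/6 satisfied · (1,5)% 2/3 satisfied
Row 2: (2,0)% 3/4 satisfied · (2,1)% 5/7 satisfied · (2,2)% 5/8 satisfied · (2,3)% 5/7 satisfied · (2,5)@ 0/4 not
Row 3: (3,1)@ 3/6 satisfied · (3,2)@ 3/7 satisfied · (3,3)@ 1/6 not · (3,4)% 4/7 satisfied · (3,5)% 2/4 satisfied
Row 4: (4,0)@ 2/4 satisfied · (4,1)@ 4/6 satisfied · (4,3)% 3/6 satisfied · (4,4)% 5/7 satisfied · (4,5)@ 0/4 not
Row 5: (5,0)% 2/5 satisfied · (5,1)% 2/6 not · (5,2)@ 1/5 not · (5,3)% 2/3 satisfied · (5,5)% 1/2 satisfied
Row 6: (6,0)@ 0/3 not · (6,1)% 2/4 satisfied
Unsatisfied: (0,3), (2,5), (3,3), (4,5), (5,1), (5,2), (6,0) — 7 in total.

7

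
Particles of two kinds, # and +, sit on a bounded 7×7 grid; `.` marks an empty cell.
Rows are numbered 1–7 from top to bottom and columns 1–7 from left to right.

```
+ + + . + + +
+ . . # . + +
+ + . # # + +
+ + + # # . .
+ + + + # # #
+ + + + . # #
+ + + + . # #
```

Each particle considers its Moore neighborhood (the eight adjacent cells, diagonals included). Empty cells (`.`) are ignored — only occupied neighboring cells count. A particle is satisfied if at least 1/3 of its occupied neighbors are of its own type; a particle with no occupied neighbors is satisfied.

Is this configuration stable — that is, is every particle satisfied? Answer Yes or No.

Row 1: (1,1)+ 2/2 satisfied · (1,2)+ 3/3 satisfied · (1,3)+ 1/2 satisfied · (1,5)+ 2/3 satisfied · (1,6)+ 4/4 satisfied · (1,7)+ 3/3 satisfied
Row 2: (2,1)+ 4/4 satisfied · (2,4)# 2/4 satisfied · (2,6)+ 6/7 satisfied · (2,7)+ 5/5 satisfied
Row 3: (3,1)+ 4/4 satisfied · (3,2)+ 5/5 satisfied · (3,4)# 4/5 satisfied · (3,5)# 4/6 satisfied · (3,6)+ 3/5 satisfied · (3,7)+ 3/3 satisfied
Row 4: (4,1)+ 5/5 satisfied · (4,2)+ 7/7 satisfied · (4,3)+ 5/7 satisfied · (4,4)# 4/7 satisfied · (4,5)# 5/7 satisfied
Row 5: (5,1)+ 5/5 satisfied · (5,2)+ 8/8 satisfied · (5,3)+ 7/8 satisfied · (5,4)+ 4/7 satisfied · (5,5)# 4/6 satisfied · (5,6)# 5/5 satisfied · (5,7)# 3/3 satisfied
Row 6: (6,1)+ 5/5 satisfied · (6,2)+ 8/8 satisfied · (6,3)+ 8/8 satisfied · (6,4)+ 5/6 satisfied · (6,6)# 6/6 satisfied · (6,7)# 5/5 satisfied
Row 7: (7,1)+ 3/3 satisfied · (7,2)+ 5/5 satisfied · (7,3)+ 5/5 satisfied · (7,4)+ 3/3 satisfied · (7,6)# 3/3 satisfied · (7,7)# 3/3 satisfied
All meet the threshold, so the configuration is stable.

Yes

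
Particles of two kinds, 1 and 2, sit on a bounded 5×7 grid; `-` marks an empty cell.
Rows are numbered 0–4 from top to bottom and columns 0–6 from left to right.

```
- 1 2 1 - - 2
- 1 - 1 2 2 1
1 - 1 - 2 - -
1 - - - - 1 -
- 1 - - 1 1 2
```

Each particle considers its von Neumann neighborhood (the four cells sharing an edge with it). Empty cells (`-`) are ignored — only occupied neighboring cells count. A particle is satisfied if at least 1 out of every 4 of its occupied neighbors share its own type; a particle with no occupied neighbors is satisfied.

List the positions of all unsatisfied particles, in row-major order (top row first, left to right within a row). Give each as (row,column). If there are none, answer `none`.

(0,2), (0,6), (1,6), (4,6)

Row 0: (0,1)1 1/2 ✓ · (0,2)2 0/2 ✗ · (0,3)1 1/2 ✓ · (0,6)2 0/1 ✗
Row 1: (1,1)1 1/1 ✓ · (1,3)1 1/2 ✓ · (1,4)2 2/3 ✓ · (1,5)2 1/2 ✓ · (1,6)1 0/2 ✗
Row 2: (2,0)1 1/1 ✓ · (2,2)1 0/0 ✓ · (2,4)2 1/1 ✓
Row 3: (3,0)1 1/1 ✓ · (3,5)1 1/1 ✓
Row 4: (4,1)1 0/0 ✓ · (4,4)1 1/1 ✓ · (4,5)1 2/3 ✓ · (4,6)2 0/1 ✗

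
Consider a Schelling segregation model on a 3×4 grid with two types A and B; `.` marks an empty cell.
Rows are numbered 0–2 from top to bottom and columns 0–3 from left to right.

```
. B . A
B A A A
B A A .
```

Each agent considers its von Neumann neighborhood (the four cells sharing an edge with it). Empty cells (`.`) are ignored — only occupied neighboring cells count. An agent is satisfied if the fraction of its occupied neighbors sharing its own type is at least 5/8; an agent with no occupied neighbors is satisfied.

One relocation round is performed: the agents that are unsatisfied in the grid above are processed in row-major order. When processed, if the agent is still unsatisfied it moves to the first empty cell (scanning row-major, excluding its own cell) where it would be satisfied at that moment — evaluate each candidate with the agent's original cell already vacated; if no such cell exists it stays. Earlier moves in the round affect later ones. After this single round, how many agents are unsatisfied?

Initially unsatisfied (in order): (0,1), (1,0), (1,1), (2,0).
  (0,1) → (0,0).
  (1,0): now satisfied by earlier moves; stays.
  (1,1): now satisfied by earlier moves; stays.
  (2,0): no empty cell satisfies it; stays.
Resulting grid:
B . . A
B A A A
B A A .
Unsatisfied now: (2,0).

1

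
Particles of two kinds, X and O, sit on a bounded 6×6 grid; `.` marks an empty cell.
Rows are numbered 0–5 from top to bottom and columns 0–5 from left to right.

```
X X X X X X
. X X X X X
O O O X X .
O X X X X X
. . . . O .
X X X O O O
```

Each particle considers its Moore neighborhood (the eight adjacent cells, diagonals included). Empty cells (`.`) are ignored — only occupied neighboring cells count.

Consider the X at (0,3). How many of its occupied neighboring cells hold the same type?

Occupied neighbors of (0,3): (0,2)=X, (0,4)=X, (1,2)=X, (1,3)=X, (1,4)=X.
Same type (X): 5 of 5.

5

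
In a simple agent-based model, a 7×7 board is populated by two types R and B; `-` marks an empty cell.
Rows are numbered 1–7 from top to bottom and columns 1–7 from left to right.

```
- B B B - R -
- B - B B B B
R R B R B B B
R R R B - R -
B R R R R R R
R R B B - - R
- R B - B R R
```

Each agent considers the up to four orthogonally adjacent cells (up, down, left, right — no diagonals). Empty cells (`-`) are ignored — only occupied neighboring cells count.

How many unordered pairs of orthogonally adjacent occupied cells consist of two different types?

19

Scan each occupied cell's neighbors to the right and below so each pair is counted once.
From row 1: 1 unlike of 5 pairs (running 1/5).
From row 2: 2 unlike of 8 pairs (running 3/13).
From row 3: 6 unlike of 11 pairs (running 9/24).
From row 4: 3 unlike of 8 pairs (running 12/32).
From row 5: 4 unlike of 11 pairs (running 16/43).
From row 6: 1 unlike of 6 pairs (running 17/49).
From row 7: 2 unlike of 3 pairs (running 19/52).
Total adjacent occupied pairs: 52; unlike-type pairs: 19.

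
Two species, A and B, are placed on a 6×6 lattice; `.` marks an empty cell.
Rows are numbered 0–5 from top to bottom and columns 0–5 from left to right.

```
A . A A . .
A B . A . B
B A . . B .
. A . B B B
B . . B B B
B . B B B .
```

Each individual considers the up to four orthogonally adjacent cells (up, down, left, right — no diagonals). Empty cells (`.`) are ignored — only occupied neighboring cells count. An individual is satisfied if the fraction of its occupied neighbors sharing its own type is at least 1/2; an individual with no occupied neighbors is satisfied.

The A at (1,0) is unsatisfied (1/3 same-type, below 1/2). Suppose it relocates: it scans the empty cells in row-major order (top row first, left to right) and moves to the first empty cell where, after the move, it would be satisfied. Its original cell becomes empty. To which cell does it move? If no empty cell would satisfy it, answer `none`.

(0,1)

Vacating (1,0). Empty cells in order:
  (0,1): 2/3 same-type → satisfied — stop here.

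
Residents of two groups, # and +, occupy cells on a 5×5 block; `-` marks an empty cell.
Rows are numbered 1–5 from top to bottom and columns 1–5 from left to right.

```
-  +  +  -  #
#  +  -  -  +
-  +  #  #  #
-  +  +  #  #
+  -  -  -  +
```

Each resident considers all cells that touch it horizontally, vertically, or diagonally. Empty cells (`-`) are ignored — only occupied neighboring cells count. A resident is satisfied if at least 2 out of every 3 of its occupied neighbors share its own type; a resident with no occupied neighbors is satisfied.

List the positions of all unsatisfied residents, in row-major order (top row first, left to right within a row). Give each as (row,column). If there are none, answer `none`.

(1,5), (2,1), (2,2), (2,5), (3,2), (3,3), (4,3), (5,5)

(1,2)+ 2/3 ✓
(1,3)+ 2/2 ✓
(1,5)# 0/1 ✗
(2,1)# 0/3 ✗
(2,2)+ 3/5 ✗
(2,5)+ 0/3 ✗
(3,2)+ 3/5 ✗
(3,3)# 2/6 ✗
(3,4)# 4/6 ✓
(3,5)# 3/4 ✓
(4,2)+ 3/4 ✓
(4,3)+ 2/5 ✗
(4,4)# 4/6 ✓
(4,5)# 3/4 ✓
(5,1)+ 1/1 ✓
(5,5)+ 0/2 ✗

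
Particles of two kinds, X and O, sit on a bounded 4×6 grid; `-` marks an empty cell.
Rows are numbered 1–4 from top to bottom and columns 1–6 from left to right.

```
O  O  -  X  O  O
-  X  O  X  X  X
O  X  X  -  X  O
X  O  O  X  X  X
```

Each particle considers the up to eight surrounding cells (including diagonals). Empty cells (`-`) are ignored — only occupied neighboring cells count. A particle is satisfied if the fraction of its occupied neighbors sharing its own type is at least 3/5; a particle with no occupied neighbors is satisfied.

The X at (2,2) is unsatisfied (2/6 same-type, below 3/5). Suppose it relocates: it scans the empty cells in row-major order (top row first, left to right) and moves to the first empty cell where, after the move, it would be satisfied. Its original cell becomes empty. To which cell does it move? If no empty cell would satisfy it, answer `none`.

(3,4)

Vacating (2,2). Empty cells in order:
  (1,3): 2/4 same-type → still unsatisfied.
  (2,1): 1/4 same-type → still unsatisfied.
  (3,4): 6/8 same-type → satisfied — stop here.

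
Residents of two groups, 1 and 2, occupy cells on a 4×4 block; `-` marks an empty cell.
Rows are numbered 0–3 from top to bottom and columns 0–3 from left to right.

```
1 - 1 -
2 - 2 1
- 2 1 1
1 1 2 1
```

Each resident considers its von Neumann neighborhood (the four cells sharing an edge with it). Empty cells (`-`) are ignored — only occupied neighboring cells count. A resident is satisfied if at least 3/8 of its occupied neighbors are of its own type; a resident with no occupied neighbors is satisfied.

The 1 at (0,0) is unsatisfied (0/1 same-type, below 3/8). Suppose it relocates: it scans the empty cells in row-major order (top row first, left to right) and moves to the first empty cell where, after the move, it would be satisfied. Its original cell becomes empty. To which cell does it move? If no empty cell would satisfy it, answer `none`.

Vacating (0,0). Empty cells in order:
  (0,1): 1/1 same-type → satisfied — stop here.

(0,1)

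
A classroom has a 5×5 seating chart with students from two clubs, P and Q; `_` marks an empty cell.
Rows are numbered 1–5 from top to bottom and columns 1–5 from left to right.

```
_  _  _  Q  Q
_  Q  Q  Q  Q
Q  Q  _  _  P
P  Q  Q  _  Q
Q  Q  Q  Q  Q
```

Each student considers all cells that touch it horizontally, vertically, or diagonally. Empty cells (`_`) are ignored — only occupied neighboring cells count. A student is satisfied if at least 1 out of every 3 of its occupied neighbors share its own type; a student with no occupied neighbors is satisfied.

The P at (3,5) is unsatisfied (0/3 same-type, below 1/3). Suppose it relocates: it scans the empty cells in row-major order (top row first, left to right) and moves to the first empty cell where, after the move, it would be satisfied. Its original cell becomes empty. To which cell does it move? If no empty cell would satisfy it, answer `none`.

none

Vacating (3,5). Empty cells in order:
  (1,1): 0/1 same-type → still unsatisfied.
  (1,2): 0/2 same-type → still unsatisfied.
  (1,3): 0/4 same-type → still unsatisfied.
  (2,1): 0/3 same-type → still unsatisfied.
  (3,3): 0/6 same-type → still unsatisfied.
  (3,4): 0/5 same-type → still unsatisfied.
  (4,4): 0/5 same-type → still unsatisfied.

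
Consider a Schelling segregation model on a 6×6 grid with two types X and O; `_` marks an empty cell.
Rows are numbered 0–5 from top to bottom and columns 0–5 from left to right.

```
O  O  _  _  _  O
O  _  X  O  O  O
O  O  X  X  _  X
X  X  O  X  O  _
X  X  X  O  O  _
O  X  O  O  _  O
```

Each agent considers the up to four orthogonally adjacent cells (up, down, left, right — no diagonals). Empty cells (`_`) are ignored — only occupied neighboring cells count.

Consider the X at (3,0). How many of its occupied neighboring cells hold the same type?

Occupied neighbors of (3,0): (2,0)=O, (4,0)=X, (3,1)=X.
Same type (X): 2 of 3.

2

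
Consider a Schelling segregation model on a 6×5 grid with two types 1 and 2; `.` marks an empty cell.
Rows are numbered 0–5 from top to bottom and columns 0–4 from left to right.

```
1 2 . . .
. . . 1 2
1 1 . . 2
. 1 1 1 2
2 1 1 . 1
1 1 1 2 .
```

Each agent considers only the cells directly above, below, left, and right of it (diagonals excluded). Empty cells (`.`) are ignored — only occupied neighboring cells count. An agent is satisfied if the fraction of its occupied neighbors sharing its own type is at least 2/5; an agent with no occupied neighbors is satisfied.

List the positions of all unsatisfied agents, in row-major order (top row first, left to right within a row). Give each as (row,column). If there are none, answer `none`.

Row 0: (0,0)1 0/1 not · (0,1)2 0/1 not
Row 1: (1,3)1 0/1 not · (1,4)2 1/2 satisfied
Row 2: (2,0)1 1/1 satisfied · (2,1)1 2/2 satisfied · (2,4)2 2/2 satisfied
Row 3: (3,1)1 3/3 satisfied · (3,2)1 3/3 satisfied · (3,3)1 1/2 satisfied · (3,4)2 1/3 not
Row 4: (4,0)2 0/2 not · (4,1)1 3/4 satisfied · (4,2)1 3/3 satisfied · (4,4)1 0/1 not
Row 5: (5,0)1 1/2 satisfied · (5,1)1 3/3 satisfied · (5,2)1 2/3 satisfied · (5,3)2 0/1 not

(0,0), (0,1), (1,3), (3,4), (4,0), (4,4), (5,3)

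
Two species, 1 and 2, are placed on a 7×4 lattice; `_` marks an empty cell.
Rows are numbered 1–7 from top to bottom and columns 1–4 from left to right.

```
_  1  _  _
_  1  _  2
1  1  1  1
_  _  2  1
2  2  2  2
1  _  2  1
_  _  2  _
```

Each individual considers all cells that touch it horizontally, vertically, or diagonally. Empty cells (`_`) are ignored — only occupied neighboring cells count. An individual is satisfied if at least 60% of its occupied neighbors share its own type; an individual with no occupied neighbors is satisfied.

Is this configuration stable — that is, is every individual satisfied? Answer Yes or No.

No

Row 1: (1,2)1 1/1 ok
Row 2: (2,2)1 4/4 ok · (2,4)2 0/2 unhappy
Row 3: (3,1)1 2/2 ok · (3,2)1 3/4 ok · (3,3)1 4/6 ok · (3,4)1 2/4 unhappy
Row 4: (4,3)2 3/7 unhappy · (4,4)1 2/5 unhappy
Row 5: (5,1)2 1/2 unhappy · (5,2)2 4/5 ok · (5,3)2 4/6 ok · (5,4)2 3/5 ok
Row 6: (6,1)1 0/2 unhappy · (6,3)2 4/5 ok · (6,4)1 0/4 unhappy
Row 7: (7,3)2 1/2 unhappy
For instance (2,4) has only 0/2 same-type neighbors, below 3/5.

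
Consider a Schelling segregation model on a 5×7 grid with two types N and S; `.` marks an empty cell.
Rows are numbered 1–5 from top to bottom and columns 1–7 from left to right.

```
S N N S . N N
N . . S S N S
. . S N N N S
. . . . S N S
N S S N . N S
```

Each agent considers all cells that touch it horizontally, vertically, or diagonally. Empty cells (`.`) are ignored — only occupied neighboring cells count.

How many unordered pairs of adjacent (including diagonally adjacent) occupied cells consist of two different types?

Scan each occupied cell's neighbors to the right and below (and the two forward diagonals) so each pair is counted once.
Row 1: S(1,1)–N(1,2)≠ S(1,1)–N(2,1)≠ N(1,2)–N(1,3)= N(1,2)–N(2,1)= N(1,3)–S(1,4)≠ N(1,3)–S(2,4)≠ S(1,4)–S(2,4)= S(1,4)–S(2,5)= N(1,6)–N(1,7)= N(1,6)–N(2,6)= N(1,6)–S(2,7)≠ N(1,6)–S(2,5)≠ N(1,7)–S(2,7)≠ N(1,7)–N(2,6)=  → 7/14 unlike.
Row 2: S(2,4)–S(2,5)= S(2,4)–N(3,4)≠ S(2,4)–N(3,5)≠ S(2,4)–S(3,3)= S(2,5)–N(2,6)≠ S(2,5)–N(3,5)≠ S(2,5)–N(3,6)≠ S(2,5)–N(3,4)≠ N(2,6)–S(2,7)≠ N(2,6)–N(3,6)= N(2,6)–S(3,7)≠ N(2,6)–N(3,5)= S(2,7)–S(3,7)= S(2,7)–N(3,6)≠  → 9/14 unlike.
Row 3: S(3,3)–N(3,4)≠ N(3,4)–N(3,5)= N(3,4)–S(4,5)≠ N(3,5)–N(3,6)= N(3,5)–S(4,5)≠ N(3,5)–N(4,6)= N(3,6)–S(3,7)≠ N(3,6)–N(4,6)= N(3,6)–S(4,7)≠ N(3,6)–S(4,5)≠ S(3,7)–S(4,7)= S(3,7)–N(4,6)≠  → 7/12 unlike.
Row 4: S(4,5)–N(4,6)≠ S(4,5)–N(5,6)≠ S(4,5)–N(5,4)≠ N(4,6)–S(4,7)≠ N(4,6)–N(5,6)= N(4,6)–S(5,7)≠ S(4,7)–S(5,7)= S(4,7)–N(5,6)≠  → 6/8 unlike.
Row 5: N(5,1)–S(5,2)≠ S(5,2)–S(5,3)= S(5,3)–N(5,4)≠ N(5,6)–S(5,7)≠  → 3/4 unlike.
Total adjacent occupied pairs: 52; unlike-type pairs: 32.

32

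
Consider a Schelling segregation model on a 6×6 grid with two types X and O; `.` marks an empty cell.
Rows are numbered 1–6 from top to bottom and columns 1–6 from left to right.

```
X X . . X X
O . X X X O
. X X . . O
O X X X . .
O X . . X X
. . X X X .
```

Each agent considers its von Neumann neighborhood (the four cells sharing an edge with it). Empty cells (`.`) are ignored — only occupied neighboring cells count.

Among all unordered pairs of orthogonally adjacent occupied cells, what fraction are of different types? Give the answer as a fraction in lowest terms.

5/23

Scan each occupied cell's neighbors to the right and below so each pair is counted once.
From row 1: 2 unlike of 5 pairs (running 2/5).
From row 2: 1 unlike of 5 pairs (running 3/10).
From row 3: 0 unlike of 3 pairs (running 3/13).
From row 4: 1 unlike of 5 pairs (running 4/18).
From row 5: 1 unlike of 3 pairs (running 5/21).
From row 6: 0 unlike of 2 pairs (running 5/23).
Total adjacent occupied pairs: 23; unlike-type pairs: 5.
5/23 is already in lowest terms.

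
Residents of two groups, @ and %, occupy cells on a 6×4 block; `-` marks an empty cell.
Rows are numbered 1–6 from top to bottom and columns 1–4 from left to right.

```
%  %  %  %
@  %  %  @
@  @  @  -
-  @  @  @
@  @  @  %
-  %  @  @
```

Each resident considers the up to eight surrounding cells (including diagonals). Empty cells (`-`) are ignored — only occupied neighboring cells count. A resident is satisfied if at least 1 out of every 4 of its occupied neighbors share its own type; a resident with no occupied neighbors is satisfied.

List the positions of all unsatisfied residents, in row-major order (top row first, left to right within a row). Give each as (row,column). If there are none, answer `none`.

(5,4), (6,2)

Row 1: (1,1)% 2/3 ✓ · (1,2)% 4/5 ✓ · (1,3)% 4/5 ✓ · (1,4)% 2/3 ✓
Row 2: (2,1)@ 2/5 ✓ · (2,2)% 4/8 ✓ · (2,3)% 4/7 ✓ · (2,4)@ 1/4 ✓
Row 3: (3,1)@ 3/4 ✓ · (3,2)@ 5/7 ✓ · (3,3)@ 5/7 ✓
Row 4: (4,2)@ 7/7 ✓ · (4,3)@ 6/7 ✓ · (4,4)@ 3/4 ✓
Row 5: (5,1)@ 2/3 ✓ · (5,2)@ 5/6 ✓ · (5,3)@ 6/8 ✓ · (5,4)% 0/5 ✗
Row 6: (6,2)% 0/4 ✗ · (6,3)@ 3/5 ✓ · (6,4)@ 2/3 ✓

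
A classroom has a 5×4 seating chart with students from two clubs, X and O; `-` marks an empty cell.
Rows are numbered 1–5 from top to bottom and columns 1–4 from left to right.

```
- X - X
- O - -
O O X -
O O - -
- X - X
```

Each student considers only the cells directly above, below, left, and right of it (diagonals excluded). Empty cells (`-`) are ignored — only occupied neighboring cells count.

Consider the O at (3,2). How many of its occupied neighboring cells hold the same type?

Occupied neighbors of (3,2): (2,2)=O, (4,2)=O, (3,1)=O, (3,3)=X.
Same type (O): 3 of 4.

3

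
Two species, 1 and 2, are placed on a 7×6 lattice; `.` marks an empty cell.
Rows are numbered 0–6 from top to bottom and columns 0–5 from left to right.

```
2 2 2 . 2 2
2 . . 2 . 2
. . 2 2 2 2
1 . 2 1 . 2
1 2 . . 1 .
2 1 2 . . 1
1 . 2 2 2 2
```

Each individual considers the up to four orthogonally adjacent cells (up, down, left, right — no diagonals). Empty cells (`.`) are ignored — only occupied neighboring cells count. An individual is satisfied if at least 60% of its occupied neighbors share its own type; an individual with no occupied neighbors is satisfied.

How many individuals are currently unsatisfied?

(0,0)2 2/2 ✓
(0,1)2 2/2 ✓
(0,2)2 1/1 ✓
(0,4)2 1/1 ✓
(0,5)2 2/2 ✓
(1,0)2 1/1 ✓
(1,3)2 1/1 ✓
(1,5)2 2/2 ✓
(2,2)2 2/2 ✓
(2,3)2 3/4 ✓
(2,4)2 2/2 ✓
(2,5)2 3/3 ✓
(3,0)1 1/1 ✓
(3,2)2 1/2 ✗
(3,3)1 0/2 ✗
(3,5)2 1/1 ✓
(4,0)1 1/3 ✗
(4,1)2 0/2 ✗
(4,4)1 0/0 ✓
(5,0)2 0/3 ✗
(5,1)1 0/3 ✗
(5,2)2 1/2 ✗
(5,5)1 0/1 ✗
(6,0)1 0/1 ✗
(6,2)2 2/2 ✓
(6,3)2 2/2 ✓
(6,4)2 2/2 ✓
(6,5)2 1/2 ✗
Unsatisfied: (3,2), (3,3), (4,0), (4,1), (5,0), (5,1), (5,2), (5,5), (6,0), (6,5) — 10 in total.

10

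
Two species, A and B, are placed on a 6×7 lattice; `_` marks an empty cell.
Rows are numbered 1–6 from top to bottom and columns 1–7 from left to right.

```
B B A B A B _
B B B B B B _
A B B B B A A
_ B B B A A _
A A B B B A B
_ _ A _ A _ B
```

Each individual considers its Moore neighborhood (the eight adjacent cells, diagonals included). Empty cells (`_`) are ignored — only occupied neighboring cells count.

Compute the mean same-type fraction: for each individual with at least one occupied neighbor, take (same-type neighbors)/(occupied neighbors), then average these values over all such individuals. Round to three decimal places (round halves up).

0.581

Row 1: (1,1)B 3/3 · (1,2)B 4/5 · (1,3)A 0/5 · (1,4)B 3/5 · (1,5)A 0/5 · (1,6)B 2/3
Row 2: (2,1)B 4/5 · (2,2)B 6/8 · (2,3)B 7/8 · (2,4)B 6/8 · (2,5)B 6/8 · (2,6)B 3/6
Row 3: (3,1)A 0/4 · (3,2)B 6/7 · (3,3)B 8/8 · (3,4)B 7/8 · (3,5)B 5/8 · (3,6)A 3/6 · (3,7)A 2/3
Row 4: (4,2)B 4/7 · (4,3)B 7/8 · (4,4)B 7/8 · (4,5)A 3/8 · (4,6)A 4/7
Row 5: (5,1)A 1/2 · (5,2)A 2/5 · (5,3)B 4/6 · (5,4)B 4/7 · (5,5)B 2/6 · (5,6)A 3/6 · (5,7)B 1/3
Row 6: (6,3)A 1/3 · (6,5)A 1/3 · (6,7)B 1/2
Sum over 34 individuals: 3/3 + 4/5 + 0/5 + 3/5 + 0/5 + 2/3 + 4/5 + 6/8 + 7/8 + 6/8 + 6/8 + 3/6 + 0/4 + 6/7 + 8/8 + 7/8 + 5/8 + 3/6 + 2/3 + 4/7 + 7/8 + 7/8 + 3/8 + 4/7 + 1/2 + 2/5 + 4/6 + 4/7 + 2/6 + 3/6 + 1/3 + 1/3 + 1/3 + 1/2 = 8297/420; mean = 8297/420 ÷ 34 = 8297/14280 = 0.581022… → 0.581.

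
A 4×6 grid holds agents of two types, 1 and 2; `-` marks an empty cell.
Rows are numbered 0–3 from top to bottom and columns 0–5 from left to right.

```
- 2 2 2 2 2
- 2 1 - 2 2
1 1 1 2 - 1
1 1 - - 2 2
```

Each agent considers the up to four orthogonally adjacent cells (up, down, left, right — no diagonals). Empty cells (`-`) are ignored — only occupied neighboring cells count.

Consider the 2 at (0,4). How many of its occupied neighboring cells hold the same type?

Occupied neighbors of (0,4): (1,4)=2, (0,3)=2, (0,5)=2.
Same type (2): 3 of 3.

3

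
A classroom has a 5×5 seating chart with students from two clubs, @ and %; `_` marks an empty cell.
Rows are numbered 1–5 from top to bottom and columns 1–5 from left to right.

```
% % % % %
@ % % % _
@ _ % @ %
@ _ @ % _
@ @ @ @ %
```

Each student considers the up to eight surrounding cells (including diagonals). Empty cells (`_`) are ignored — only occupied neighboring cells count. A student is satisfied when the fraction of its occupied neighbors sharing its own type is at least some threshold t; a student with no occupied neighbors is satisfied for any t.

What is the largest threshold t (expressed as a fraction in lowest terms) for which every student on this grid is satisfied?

Row 1: (1,1)% 2/3 · (1,2)% 4/5 · (1,3)% 5/5 · (1,4)% 4/4 · (1,5)% 2/2
Row 2: (2,1)@ 1/4 · (2,2)% 5/7 · (2,3)% 6/7 · (2,4)% 6/7
Row 3: (3,1)@ 2/3 · (3,3)% 4/6 · (3,4)@ 1/6 · (3,5)% 2/3
Row 4: (4,1)@ 3/3 · (4,3)@ 4/6 · (4,4)% 3/7
Row 5: (5,1)@ 2/2 · (5,2)@ 4/4 · (5,3)@ 3/4 · (5,4)@ 2/4 · (5,5)% 1/2
The smallest same-type fraction is 1/6 at (3,4), which reduces to 1/6. Any threshold above that leaves this student unsatisfied.

1/6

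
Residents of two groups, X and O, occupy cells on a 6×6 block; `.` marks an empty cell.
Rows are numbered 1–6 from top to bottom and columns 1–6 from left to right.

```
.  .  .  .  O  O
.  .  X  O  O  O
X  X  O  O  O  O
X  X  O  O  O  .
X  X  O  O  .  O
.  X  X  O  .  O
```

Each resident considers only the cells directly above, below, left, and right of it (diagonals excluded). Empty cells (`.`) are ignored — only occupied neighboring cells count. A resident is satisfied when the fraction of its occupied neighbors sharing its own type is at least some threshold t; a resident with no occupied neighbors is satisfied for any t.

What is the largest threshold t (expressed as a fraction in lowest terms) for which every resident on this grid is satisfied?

Row 1: (1,5)O 2/2 · (1,6)O 2/2
Row 2: (2,3)X 0/2 · (2,4)O 2/3 · (2,5)O 4/4 · (2,6)O 3/3
Row 3: (3,1)X 2/2 · (3,2)X 2/3 · (3,3)O 2/4 · (3,4)O 4/4 · (3,5)O 4/4 · (3,6)O 2/2
Row 4: (4,1)X 3/3 · (4,2)X 3/4 · (4,3)O 3/4 · (4,4)O 4/4 · (4,5)O 2/2
Row 5: (5,1)X 2/2 · (5,2)X 3/4 · (5,3)O 2/4 · (5,4)O 3/3 · (5,6)O 1/1
Row 6: (6,2)X 2/2 · (6,3)X 1/3 · (6,4)O 1/2 · (6,6)O 1/1
The smallest same-type fraction is 0/2 at (2,3), which reduces to 0/1. Any threshold above that leaves this resident unsatisfied.

0/1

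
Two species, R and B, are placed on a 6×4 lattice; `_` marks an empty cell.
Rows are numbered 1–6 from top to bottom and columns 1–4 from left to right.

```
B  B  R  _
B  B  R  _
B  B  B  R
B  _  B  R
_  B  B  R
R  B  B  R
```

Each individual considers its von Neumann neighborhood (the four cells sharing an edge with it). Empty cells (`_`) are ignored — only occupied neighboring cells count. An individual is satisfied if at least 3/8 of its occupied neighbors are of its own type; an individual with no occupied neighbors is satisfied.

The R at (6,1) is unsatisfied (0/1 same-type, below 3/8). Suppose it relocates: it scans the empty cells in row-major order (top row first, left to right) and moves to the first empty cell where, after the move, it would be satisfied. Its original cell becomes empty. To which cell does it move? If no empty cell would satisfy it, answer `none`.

Vacating (6,1). Empty cells in order:
  (1,4): 1/1 same-type → satisfied — stop here.

(1,4)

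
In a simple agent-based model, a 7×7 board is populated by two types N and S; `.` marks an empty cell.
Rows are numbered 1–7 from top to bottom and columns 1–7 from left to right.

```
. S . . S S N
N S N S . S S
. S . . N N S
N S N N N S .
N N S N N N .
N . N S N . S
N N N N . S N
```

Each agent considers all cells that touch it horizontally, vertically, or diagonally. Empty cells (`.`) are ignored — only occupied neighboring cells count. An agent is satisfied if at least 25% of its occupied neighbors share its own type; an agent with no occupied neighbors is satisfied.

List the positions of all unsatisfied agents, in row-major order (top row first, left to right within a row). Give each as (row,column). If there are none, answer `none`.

(1,7), (2,1), (2,3), (4,6), (6,4), (7,7)

(1,2)S 1/3 ok
(1,5)S 3/3 ok
(1,6)S 3/4 ok
(1,7)N 0/3 unhappy
(2,1)N 0/3 unhappy
(2,2)S 2/4 ok
(2,3)N 0/4 unhappy
(2,4)S 1/3 ok
(2,6)S 4/7 ok
(2,7)S 3/5 ok
(3,2)S 2/6 ok
(3,5)N 3/6 ok
(3,6)N 2/6 ok
(3,7)S 3/4 ok
(4,1)N 2/4 ok
(4,2)S 2/6 ok
(4,3)N 3/6 ok
(4,4)N 5/6 ok
(4,5)N 6/7 ok
(4,6)S 1/6 unhappy
(5,1)N 3/4 ok
(5,2)N 5/7 ok
(5,3)S 2/7 ok
(5,4)N 6/8 ok
(5,5)N 5/7 ok
(5,6)N 3/5 ok
(6,1)N 4/4 ok
(6,3)N 5/7 ok
(6,4)S 1/7 unhappy
(6,5)N 4/6 ok
(6,7)S 1/3 ok
(7,1)N 2/2 ok
(7,2)N 4/4 ok
(7,3)N 3/4 ok
(7,4)N 3/4 ok
(7,6)S 1/3 ok
(7,7)N 0/2 unhappy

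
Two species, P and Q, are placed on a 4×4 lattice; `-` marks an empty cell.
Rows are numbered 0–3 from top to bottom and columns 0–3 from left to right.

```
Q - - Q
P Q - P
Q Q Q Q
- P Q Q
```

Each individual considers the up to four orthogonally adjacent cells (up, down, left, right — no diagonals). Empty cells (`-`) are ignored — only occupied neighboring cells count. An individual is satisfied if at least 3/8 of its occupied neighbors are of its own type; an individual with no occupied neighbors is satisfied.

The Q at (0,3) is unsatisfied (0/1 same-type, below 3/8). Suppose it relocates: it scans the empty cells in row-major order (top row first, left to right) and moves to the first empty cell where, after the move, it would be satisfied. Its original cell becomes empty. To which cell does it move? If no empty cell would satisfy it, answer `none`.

(0,1)

Vacating (0,3). Empty cells in order:
  (0,1): 2/2 same-type → satisfied — stop here.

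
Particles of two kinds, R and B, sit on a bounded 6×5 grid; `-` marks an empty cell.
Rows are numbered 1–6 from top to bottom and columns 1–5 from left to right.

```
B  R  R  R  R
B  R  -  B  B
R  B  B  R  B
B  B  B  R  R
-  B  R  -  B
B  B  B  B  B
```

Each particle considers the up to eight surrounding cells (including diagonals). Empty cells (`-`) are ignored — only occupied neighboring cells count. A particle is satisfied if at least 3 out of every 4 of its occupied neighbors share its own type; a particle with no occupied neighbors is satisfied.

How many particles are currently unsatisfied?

19

Row 1: (1,1)B 1/3 ✗ · (1,2)R 2/4 ✗ · (1,3)R 3/4 ✓ · (1,4)R 2/4 ✗ · (1,5)R 1/3 ✗
Row 2: (2,1)B 2/5 ✗ · (2,2)R 3/7 ✗ · (2,4)B 3/7 ✗ · (2,5)B 2/5 ✗
Row 3: (3,1)R 1/5 ✗ · (3,2)B 5/7 ✗ · (3,3)B 4/7 ✗ · (3,4)R 2/7 ✗ · (3,5)B 2/5 ✗
Row 4: (4,1)B 3/4 ✓ · (4,2)B 5/7 ✗ · (4,3)B 4/7 ✗ · (4,4)R 3/7 ✗ · (4,5)R 2/4 ✗
Row 5: (5,2)B 6/7 ✓ · (5,3)R 1/7 ✗ · (5,5)B 2/4 ✗
Row 6: (6,1)B 2/2 ✓ · (6,2)B 3/4 ✓ · (6,3)B 3/4 ✓ · (6,4)B 3/4 ✓ · (6,5)B 2/2 ✓
Unsatisfied: (1,1), (1,2), (1,4), (1,5), (2,1), (2,2), (2,4), (2,5), (3,1), (3,2), (3,3), (3,4), (3,5), (4,2), (4,3), (4,4), (4,5), (5,3), (5,5) — 19 in total.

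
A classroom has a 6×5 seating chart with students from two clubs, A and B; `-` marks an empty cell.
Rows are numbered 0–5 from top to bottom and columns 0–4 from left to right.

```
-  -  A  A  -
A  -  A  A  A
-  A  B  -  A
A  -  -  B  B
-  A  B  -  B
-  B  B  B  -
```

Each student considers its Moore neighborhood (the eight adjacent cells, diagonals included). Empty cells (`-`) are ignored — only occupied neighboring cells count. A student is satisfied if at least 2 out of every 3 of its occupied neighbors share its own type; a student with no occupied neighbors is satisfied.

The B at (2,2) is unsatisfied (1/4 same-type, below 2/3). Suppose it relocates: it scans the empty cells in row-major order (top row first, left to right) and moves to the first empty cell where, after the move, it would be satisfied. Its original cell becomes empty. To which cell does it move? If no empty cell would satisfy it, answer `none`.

(4,3)

Vacating (2,2). Empty cells in order:
  (0,0): 0/1 same-type → still unsatisfied.
  (0,1): 0/3 same-type → still unsatisfied.
  (0,4): 0/3 same-type → still unsatisfied.
  (1,1): 0/4 same-type → still unsatisfied.
  (2,0): 0/3 same-type → still unsatisfied.
  (2,3): 2/6 same-type → still unsatisfied.
  (3,1): 1/4 same-type → still unsatisfied.
  (3,2): 2/4 same-type → still unsatisfied.
  (4,0): 1/3 same-type → still unsatisfied.
  (4,3): 6/6 same-type → satisfied — stop here.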